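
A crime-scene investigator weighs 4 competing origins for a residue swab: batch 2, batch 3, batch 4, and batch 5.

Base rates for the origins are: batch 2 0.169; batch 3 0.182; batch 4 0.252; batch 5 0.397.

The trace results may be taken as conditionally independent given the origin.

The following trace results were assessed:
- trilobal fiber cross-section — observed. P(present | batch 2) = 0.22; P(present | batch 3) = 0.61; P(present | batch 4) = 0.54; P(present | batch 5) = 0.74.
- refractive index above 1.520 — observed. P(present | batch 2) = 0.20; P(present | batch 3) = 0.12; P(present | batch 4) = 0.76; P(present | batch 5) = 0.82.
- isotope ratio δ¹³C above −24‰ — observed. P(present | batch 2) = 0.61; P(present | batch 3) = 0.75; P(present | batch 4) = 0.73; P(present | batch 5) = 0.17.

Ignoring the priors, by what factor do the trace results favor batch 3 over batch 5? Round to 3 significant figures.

0.532

The Bayes factor is the ratio of the joint likelihoods of the trace result pattern under the two hypotheses.
  batch 3: 0.61 × 0.12 × 0.75 = 0.0549
  batch 5: 0.74 × 0.82 × 0.17 = 0.10316
Bayes factor = 0.0549 / 0.10316 ≈ 0.532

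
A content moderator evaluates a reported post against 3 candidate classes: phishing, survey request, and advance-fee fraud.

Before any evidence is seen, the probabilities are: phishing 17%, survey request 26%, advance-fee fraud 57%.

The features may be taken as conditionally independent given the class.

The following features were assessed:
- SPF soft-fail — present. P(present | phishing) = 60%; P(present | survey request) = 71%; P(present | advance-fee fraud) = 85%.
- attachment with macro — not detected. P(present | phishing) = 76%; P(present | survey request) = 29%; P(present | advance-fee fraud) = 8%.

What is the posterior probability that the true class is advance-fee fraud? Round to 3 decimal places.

Multiply each prior by the joint likelihood of the feature pattern (using 1 − P(present | H) for each absent feature):
  phishing: 0.17 × 0.60 × (1 − 0.76) = 0.02448
  survey request: 0.26 × 0.71 × (1 − 0.29) = 0.13107
  advance-fee fraud: 0.57 × 0.85 × (1 − 0.08) = 0.44574
Marginal likelihood of the evidence = 0.60129.
P(advance-fee fraud | evidence) = 0.44574 / 0.60129 ≈ 0.741.

0.741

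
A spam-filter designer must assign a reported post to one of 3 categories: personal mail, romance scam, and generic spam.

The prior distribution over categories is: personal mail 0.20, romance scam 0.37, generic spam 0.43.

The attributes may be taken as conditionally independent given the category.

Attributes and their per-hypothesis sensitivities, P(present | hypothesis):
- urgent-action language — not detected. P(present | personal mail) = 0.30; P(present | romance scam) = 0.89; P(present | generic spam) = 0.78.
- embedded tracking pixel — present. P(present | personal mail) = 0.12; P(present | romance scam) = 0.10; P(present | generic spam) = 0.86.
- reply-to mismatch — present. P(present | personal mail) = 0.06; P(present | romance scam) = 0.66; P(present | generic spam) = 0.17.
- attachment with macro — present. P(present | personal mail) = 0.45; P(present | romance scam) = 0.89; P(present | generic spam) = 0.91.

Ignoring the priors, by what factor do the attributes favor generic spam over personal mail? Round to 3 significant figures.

12.9

The Bayes factor is the ratio of the joint likelihoods of the attribute pattern under the two hypotheses (using 1 − P(present | H) for each absent attribute).
  generic spam: (1 − 0.78) × 0.86 × 0.17 × 0.91 = 0.029269
  personal mail: (1 − 0.30) × 0.12 × 0.06 × 0.45 = 0.002268
Bayes factor = 0.029269 / 0.002268 ≈ 12.9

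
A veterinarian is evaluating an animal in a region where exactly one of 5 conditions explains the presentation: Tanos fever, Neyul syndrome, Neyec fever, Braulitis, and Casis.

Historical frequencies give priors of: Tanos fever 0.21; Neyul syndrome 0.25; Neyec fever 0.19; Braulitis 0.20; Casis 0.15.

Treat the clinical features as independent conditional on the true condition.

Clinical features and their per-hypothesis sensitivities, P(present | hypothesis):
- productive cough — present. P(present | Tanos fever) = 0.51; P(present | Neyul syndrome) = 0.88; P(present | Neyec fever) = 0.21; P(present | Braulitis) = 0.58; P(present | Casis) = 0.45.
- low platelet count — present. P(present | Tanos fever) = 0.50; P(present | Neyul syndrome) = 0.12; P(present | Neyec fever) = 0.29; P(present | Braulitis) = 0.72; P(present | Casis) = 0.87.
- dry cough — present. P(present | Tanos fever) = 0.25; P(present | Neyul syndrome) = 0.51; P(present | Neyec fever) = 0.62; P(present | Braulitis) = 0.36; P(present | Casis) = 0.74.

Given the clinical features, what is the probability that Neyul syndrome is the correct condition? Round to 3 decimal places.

For each hypothesis, the unnormalized posterior weight is prior × product of the clinical feature likelihoods:
  Tanos fever: 0.21 × 0.51 × 0.50 × 0.25 = 0.013388
  Neyul syndrome: 0.25 × 0.88 × 0.12 × 0.51 = 0.013464
  Neyec fever: 0.19 × 0.21 × 0.29 × 0.62 = 0.007174
  Braulitis: 0.20 × 0.58 × 0.72 × 0.36 = 0.030067
  Casis: 0.15 × 0.45 × 0.87 × 0.74 = 0.043457
The unnormalized weights sum to 0.10755.
P(Neyul syndrome | evidence) = 0.013464 / 0.10755 ≈ 0.125.

0.125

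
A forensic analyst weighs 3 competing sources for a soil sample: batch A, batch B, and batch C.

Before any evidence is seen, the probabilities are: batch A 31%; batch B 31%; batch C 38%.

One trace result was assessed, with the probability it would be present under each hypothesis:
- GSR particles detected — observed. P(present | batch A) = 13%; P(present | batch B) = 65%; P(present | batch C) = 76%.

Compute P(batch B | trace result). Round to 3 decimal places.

For each hypothesis, the unnormalized posterior weight is prior × likelihood:
  batch A: 0.31 × 0.13 = 0.0403
  batch B: 0.31 × 0.65 = 0.2015
  batch C: 0.38 × 0.76 = 0.2888
The unnormalized weights sum to 0.5306.
P(batch B | evidence) = 0.2015 / 0.5306 ≈ 0.380.

0.380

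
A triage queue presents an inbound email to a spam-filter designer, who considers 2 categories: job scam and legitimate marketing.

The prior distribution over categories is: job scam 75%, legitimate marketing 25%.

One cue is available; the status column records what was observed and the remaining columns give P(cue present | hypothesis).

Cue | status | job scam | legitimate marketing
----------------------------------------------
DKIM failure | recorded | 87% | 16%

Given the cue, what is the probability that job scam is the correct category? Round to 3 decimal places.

0.942

Multiply each prior by the likelihood of the cue:
  job scam: 0.75 × 0.87 = 0.6525
  legitimate marketing: 0.25 × 0.16 = 0.04
The unnormalized weights sum to 0.6925.
P(job scam | evidence) = 0.6525 / 0.6925 ≈ 0.942.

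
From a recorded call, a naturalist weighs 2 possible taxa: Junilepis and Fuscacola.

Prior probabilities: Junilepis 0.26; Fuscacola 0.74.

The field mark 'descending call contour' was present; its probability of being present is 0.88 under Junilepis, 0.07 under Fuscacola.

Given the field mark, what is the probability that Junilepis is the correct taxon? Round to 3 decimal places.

By Bayes' rule, the unnormalized weight for each hypothesis is prior × likelihood:
  Junilepis: 0.26 × 0.88 = 0.2288
  Fuscacola: 0.74 × 0.07 = 0.0518
The unnormalized weights sum to 0.2806.
P(Junilepis | evidence) = 0.2288 / 0.2806 ≈ 0.815.

0.815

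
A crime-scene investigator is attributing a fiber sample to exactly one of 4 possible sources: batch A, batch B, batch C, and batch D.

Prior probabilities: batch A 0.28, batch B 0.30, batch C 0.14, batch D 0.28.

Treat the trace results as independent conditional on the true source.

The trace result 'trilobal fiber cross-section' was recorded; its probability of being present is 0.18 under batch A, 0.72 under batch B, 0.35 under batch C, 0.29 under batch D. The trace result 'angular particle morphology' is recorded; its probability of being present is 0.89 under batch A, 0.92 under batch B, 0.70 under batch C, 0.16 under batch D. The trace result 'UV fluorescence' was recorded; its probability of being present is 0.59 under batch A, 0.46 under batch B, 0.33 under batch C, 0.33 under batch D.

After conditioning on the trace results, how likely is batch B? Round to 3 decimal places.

For each hypothesis, the unnormalized posterior weight is prior × product of the trace result likelihoods:
  batch A: 0.28 × 0.18 × 0.89 × 0.59 = 0.026465
  batch B: 0.30 × 0.72 × 0.92 × 0.46 = 0.091411
  batch C: 0.14 × 0.35 × 0.70 × 0.33 = 0.011319
  batch D: 0.28 × 0.29 × 0.16 × 0.33 = 0.0042874
Normalizing constant Z = 0.026465 + 0.091411 + 0.011319 + 0.0042874 = 0.13348.
P(batch B | evidence) = 0.091411 / 0.13348 ≈ 0.685.

0.685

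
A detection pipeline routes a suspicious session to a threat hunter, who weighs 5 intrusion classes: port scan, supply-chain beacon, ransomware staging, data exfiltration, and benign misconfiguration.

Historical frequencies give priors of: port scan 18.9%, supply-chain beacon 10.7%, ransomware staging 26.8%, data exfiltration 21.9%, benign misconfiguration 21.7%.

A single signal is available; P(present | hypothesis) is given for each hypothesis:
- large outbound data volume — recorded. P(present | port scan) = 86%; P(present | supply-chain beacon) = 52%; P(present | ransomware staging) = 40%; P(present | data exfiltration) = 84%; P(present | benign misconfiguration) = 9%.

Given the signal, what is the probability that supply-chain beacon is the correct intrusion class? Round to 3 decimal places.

0.105

By Bayes' rule, the unnormalized weight for each hypothesis is prior × likelihood:
  port scan: 0.189 × 0.86 = 0.16254
  supply-chain beacon: 0.107 × 0.52 = 0.05564
  ransomware staging: 0.268 × 0.40 = 0.1072
  data exfiltration: 0.219 × 0.84 = 0.18396
  benign misconfiguration: 0.217 × 0.09 = 0.01953
Normalizing constant Z = 0.16254 + 0.05564 + 0.1072 + 0.18396 + 0.01953 = 0.52887.
P(supply-chain beacon | evidence) = 0.05564 / 0.52887 ≈ 0.105.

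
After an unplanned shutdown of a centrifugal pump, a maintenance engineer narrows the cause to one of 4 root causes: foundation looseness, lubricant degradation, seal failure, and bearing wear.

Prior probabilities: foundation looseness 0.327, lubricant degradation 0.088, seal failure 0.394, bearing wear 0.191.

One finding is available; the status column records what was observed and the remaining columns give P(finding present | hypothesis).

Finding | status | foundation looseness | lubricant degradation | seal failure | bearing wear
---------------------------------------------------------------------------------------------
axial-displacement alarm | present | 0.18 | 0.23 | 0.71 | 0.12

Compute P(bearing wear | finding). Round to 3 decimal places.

Multiply each prior by the likelihood of the finding:
  foundation looseness: 0.327 × 0.18 = 0.05886
  lubricant degradation: 0.088 × 0.23 = 0.02024
  seal failure: 0.394 × 0.71 = 0.27974
  bearing wear: 0.191 × 0.12 = 0.02292
Marginal likelihood of the evidence = 0.38176.
P(bearing wear | evidence) = 0.02292 / 0.38176 ≈ 0.060.

0.060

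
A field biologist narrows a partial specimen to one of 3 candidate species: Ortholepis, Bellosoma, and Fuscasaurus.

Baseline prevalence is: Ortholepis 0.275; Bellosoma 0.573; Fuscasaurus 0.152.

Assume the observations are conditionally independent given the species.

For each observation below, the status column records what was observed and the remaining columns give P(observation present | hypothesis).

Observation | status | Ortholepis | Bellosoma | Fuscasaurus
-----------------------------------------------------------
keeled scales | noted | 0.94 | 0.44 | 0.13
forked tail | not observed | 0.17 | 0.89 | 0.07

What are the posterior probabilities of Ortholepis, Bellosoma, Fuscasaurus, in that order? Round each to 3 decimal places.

0.823, 0.106, 0.070

Multiply each prior by the joint likelihood of the evidence pattern (using 1 − P(present | H) for each absent observation):
  Ortholepis: 0.275 × 0.94 × (1 − 0.17) = 0.21455
  Bellosoma: 0.573 × 0.44 × (1 − 0.89) = 0.027733
  Fuscasaurus: 0.152 × 0.13 × (1 − 0.07) = 0.018377
Marginal likelihood of the evidence = 0.26066.
P(Ortholepis | evidence) = 0.21455 / 0.26066 ≈ 0.823
P(Bellosoma | evidence) = 0.027733 / 0.26066 ≈ 0.106
P(Fuscasaurus | evidence) = 0.018377 / 0.26066 ≈ 0.070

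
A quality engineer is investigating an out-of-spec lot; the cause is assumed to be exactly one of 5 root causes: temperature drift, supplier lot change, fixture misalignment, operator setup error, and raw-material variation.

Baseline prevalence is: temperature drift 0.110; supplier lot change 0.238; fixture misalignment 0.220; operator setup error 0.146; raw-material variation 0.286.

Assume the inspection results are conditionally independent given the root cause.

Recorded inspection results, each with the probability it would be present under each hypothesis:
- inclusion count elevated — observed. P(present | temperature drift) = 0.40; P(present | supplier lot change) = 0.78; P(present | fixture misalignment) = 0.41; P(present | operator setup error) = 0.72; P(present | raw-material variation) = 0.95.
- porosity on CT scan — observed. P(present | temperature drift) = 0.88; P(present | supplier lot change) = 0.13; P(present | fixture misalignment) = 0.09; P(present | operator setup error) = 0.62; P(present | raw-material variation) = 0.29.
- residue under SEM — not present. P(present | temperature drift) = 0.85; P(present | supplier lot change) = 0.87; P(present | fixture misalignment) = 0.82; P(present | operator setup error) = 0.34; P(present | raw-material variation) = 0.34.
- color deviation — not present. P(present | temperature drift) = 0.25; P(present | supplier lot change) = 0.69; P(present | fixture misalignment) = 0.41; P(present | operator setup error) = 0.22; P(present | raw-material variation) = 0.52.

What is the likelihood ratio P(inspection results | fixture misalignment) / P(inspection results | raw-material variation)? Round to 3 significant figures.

0.0449

The Bayes factor is the ratio of the joint likelihoods of the inspection result pattern under the two hypotheses (using 1 − P(present | H) for each absent inspection result).
  fixture misalignment: 0.41 × 0.09 × (1 − 0.82) × (1 − 0.41) = 0.0039188
  raw-material variation: 0.95 × 0.29 × (1 − 0.34) × (1 − 0.52) = 0.087278
Bayes factor = 0.0039188 / 0.087278 ≈ 0.0449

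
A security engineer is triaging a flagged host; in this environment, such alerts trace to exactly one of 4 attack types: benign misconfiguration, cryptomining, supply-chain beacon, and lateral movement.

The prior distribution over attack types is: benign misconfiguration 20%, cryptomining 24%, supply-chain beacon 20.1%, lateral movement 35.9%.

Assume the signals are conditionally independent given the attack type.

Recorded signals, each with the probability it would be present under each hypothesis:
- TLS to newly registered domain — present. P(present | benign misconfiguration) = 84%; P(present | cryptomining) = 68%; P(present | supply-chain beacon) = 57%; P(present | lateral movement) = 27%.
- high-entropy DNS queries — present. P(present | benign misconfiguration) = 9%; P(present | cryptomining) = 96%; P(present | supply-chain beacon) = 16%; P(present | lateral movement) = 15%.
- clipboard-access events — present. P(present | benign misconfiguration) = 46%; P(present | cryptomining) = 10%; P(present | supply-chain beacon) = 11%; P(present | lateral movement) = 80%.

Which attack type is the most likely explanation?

Multiply each prior by the joint likelihood of the signal pattern:
  benign misconfiguration: 0.200 × 0.84 × 0.09 × 0.46 = 0.0069552
  cryptomining: 0.240 × 0.68 × 0.96 × 0.10 = 0.015667
  supply-chain beacon: 0.201 × 0.57 × 0.16 × 0.11 = 0.0020164
  lateral movement: 0.359 × 0.27 × 0.15 × 0.80 = 0.011632
Normalizing constant Z = 0.0069552 + 0.015667 + 0.0020164 + 0.011632 = 0.03627.
P(benign misconfiguration | evidence) ≈ 0.0069552 / 0.03627 ≈ 0.192
P(cryptomining | evidence) ≈ 0.015667 / 0.03627 ≈ 0.432
P(supply-chain beacon | evidence) ≈ 0.0020164 / 0.03627 ≈ 0.056
P(lateral movement | evidence) ≈ 0.011632 / 0.03627 ≈ 0.321
The largest is 0.432, so cryptomining is most probable.

cryptomining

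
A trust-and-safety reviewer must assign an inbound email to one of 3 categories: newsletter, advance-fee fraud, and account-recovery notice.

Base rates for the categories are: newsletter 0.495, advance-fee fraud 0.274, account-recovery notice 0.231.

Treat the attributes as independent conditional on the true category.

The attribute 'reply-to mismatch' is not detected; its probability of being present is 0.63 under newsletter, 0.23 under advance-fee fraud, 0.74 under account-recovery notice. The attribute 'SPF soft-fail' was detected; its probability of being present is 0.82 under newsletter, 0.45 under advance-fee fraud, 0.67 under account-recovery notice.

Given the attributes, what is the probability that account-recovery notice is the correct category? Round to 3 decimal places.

By Bayes' rule with conditional independence, the unnormalized weight for each hypothesis is prior × ∏ likelihoods (using 1 − P(present | H) for each absent attribute):
  newsletter: 0.495 × (1 − 0.63) × 0.82 = 0.15018
  advance-fee fraud: 0.274 × (1 − 0.23) × 0.45 = 0.094941
  account-recovery notice: 0.231 × (1 − 0.74) × 0.67 = 0.04024
Marginal likelihood of the evidence = 0.28536.
P(account-recovery notice | evidence) = 0.04024 / 0.28536 ≈ 0.141.

0.141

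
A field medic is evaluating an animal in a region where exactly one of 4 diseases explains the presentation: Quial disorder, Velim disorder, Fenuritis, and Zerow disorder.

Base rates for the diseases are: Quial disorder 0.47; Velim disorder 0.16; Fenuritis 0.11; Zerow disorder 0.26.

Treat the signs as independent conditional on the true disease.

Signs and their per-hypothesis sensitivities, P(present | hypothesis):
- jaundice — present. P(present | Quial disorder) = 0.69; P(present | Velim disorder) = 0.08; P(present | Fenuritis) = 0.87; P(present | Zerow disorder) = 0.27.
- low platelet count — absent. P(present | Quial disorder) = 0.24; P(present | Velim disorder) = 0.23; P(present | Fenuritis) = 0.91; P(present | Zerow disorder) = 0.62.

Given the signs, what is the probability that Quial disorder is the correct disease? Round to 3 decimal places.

0.845

For each hypothesis, the unnormalized posterior weight is prior × product of the sign likelihoods (using 1 − P(present | H) for each absent sign):
  Quial disorder: 0.47 × 0.69 × (1 − 0.24) = 0.24647
  Velim disorder: 0.16 × 0.08 × (1 − 0.23) = 0.009856
  Fenuritis: 0.11 × 0.87 × (1 − 0.91) = 0.008613
  Zerow disorder: 0.26 × 0.27 × (1 − 0.62) = 0.026676
The unnormalized weights sum to 0.29161.
P(Quial disorder | evidence) = 0.24647 / 0.29161 ≈ 0.845.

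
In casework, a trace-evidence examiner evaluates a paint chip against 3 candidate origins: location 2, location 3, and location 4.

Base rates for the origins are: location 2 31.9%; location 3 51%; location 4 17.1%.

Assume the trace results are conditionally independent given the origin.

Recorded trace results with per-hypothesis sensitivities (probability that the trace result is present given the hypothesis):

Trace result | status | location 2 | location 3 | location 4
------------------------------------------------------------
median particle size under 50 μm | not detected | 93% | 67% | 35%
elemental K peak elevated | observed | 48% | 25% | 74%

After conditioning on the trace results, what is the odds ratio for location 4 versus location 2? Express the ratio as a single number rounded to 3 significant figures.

7.67

The normalizing constant cancels in an odds ratio, so compute prior × likelihood for the two hypotheses only (using 1 − P(present | H) for each absent trace result):
  location 4: 0.171 × (1 − 0.35) × 0.74 = 0.082251
  location 2: 0.319 × (1 − 0.93) × 0.48 = 0.010718
Odds(location 4 : location 2) = 0.082251 / 0.010718 ≈ 7.67.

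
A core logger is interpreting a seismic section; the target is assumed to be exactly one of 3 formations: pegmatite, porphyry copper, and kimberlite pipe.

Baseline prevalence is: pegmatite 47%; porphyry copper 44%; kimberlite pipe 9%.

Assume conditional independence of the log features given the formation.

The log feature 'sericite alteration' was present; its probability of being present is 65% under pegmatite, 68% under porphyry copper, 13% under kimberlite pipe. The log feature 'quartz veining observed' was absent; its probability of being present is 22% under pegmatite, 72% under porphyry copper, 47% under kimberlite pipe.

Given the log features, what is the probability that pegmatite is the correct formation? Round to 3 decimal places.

By Bayes' rule with conditional independence, the unnormalized weight for each hypothesis is prior × ∏ likelihoods (using 1 − P(present | H) for each absent log feature):
  pegmatite: 0.47 × 0.65 × (1 − 0.22) = 0.23829
  porphyry copper: 0.44 × 0.68 × (1 − 0.72) = 0.083776
  kimberlite pipe: 0.09 × 0.13 × (1 − 0.47) = 0.006201
Normalizing constant Z = 0.23829 + 0.083776 + 0.006201 = 0.32827.
P(pegmatite | evidence) = 0.23829 / 0.32827 ≈ 0.726.

0.726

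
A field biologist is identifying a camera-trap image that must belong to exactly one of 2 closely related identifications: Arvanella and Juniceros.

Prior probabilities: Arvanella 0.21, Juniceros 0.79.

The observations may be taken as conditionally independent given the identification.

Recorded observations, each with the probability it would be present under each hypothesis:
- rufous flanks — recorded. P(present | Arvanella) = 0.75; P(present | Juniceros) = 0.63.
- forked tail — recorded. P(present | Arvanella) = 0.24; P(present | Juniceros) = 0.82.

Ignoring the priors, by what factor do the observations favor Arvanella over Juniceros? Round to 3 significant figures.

0.348

Joint likelihood of the evidence pattern under each hypothesis:
  Arvanella: 0.75 × 0.24 = 0.18
  Juniceros: 0.63 × 0.82 = 0.5166
Bayes factor = 0.18 / 0.5166 ≈ 0.348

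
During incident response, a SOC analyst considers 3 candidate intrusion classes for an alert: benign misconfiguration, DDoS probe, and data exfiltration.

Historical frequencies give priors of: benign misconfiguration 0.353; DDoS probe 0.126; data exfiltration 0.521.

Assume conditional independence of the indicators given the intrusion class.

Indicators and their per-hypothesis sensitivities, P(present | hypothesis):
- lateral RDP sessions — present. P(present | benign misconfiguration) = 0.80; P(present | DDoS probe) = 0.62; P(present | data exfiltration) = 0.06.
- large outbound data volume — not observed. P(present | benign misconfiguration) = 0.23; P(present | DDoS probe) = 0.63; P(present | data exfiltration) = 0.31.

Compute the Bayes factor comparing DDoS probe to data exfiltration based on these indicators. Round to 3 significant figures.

Joint likelihood of the indicator pattern under each hypothesis (using 1 − P(present | H) for each absent indicator):
  DDoS probe: 0.62 × (1 − 0.63) = 0.2294
  data exfiltration: 0.06 × (1 − 0.31) = 0.0414
Bayes factor = 0.2294 / 0.0414 ≈ 5.54

5.54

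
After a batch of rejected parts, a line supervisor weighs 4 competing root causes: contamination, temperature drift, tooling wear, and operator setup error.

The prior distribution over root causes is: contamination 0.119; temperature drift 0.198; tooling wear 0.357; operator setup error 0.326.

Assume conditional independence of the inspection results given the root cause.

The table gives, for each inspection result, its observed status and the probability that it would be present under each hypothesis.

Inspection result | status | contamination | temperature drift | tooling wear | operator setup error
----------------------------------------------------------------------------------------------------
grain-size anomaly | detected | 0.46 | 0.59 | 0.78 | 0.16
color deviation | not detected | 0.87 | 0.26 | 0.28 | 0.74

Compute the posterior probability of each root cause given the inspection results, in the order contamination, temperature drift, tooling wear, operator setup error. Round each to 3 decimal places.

Multiply each prior by the joint likelihood of the inspection result pattern (using 1 − P(present | H) for each absent inspection result):
  contamination: 0.119 × 0.46 × (1 − 0.87) = 0.0071162
  temperature drift: 0.198 × 0.59 × (1 − 0.26) = 0.086447
  tooling wear: 0.357 × 0.78 × (1 − 0.28) = 0.20049
  operator setup error: 0.326 × 0.16 × (1 − 0.74) = 0.013562
The unnormalized weights sum to 0.30762.
P(contamination | evidence) = 0.0071162 / 0.30762 ≈ 0.023
P(temperature drift | evidence) = 0.086447 / 0.30762 ≈ 0.281
P(tooling wear | evidence) = 0.20049 / 0.30762 ≈ 0.652
P(operator setup error | evidence) = 0.013562 / 0.30762 ≈ 0.044

0.023, 0.281, 0.652, 0.044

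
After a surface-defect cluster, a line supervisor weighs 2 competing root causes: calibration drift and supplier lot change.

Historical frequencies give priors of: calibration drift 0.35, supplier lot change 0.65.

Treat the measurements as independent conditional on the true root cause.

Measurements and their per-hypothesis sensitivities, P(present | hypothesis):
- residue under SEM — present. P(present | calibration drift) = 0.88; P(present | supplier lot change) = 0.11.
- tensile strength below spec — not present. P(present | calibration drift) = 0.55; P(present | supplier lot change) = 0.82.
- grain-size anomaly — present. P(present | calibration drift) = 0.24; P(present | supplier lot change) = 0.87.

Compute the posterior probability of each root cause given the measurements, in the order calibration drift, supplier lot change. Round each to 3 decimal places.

For each hypothesis, the unnormalized posterior weight is prior × product of the measurement likelihoods (using 1 − P(present | H) for each absent measurement):
  calibration drift: 0.35 × 0.88 × (1 − 0.55) × 0.24 = 0.033264
  supplier lot change: 0.65 × 0.11 × (1 − 0.82) × 0.87 = 0.011197
Normalizing constant Z = 0.033264 + 0.011197 = 0.044461.
P(calibration drift | evidence) = 0.033264 / 0.044461 ≈ 0.748
P(supplier lot change | evidence) = 0.011197 / 0.044461 ≈ 0.252

0.748, 0.252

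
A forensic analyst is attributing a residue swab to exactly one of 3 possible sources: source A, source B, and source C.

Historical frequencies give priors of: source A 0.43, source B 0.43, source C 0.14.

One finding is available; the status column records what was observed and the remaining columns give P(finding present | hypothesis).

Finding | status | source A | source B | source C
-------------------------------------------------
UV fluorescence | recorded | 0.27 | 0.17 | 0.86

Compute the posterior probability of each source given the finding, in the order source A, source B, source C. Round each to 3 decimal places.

Multiply each prior by the likelihood of the finding:
  source A: 0.43 × 0.27 = 0.1161
  source B: 0.43 × 0.17 = 0.0731
  source C: 0.14 × 0.86 = 0.1204
Normalizing constant Z = 0.1161 + 0.0731 + 0.1204 = 0.3096.
P(source A | evidence) = 0.1161 / 0.3096 ≈ 0.375
P(source B | evidence) = 0.0731 / 0.3096 ≈ 0.236
P(source C | evidence) = 0.1204 / 0.3096 ≈ 0.389

0.375, 0.236, 0.389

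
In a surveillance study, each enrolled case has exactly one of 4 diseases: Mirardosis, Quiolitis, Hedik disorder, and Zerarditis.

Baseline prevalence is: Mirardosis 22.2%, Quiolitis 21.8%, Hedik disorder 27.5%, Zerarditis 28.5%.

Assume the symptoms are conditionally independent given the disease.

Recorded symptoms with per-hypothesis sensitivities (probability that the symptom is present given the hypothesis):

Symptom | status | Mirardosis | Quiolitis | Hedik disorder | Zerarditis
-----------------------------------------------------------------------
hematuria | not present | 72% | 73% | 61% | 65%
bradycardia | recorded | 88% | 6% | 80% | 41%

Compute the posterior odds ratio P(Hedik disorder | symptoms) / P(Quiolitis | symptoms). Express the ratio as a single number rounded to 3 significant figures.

24.3

Unnormalized posterior weight (prior times the symptom likelihoods) for each of the two hypotheses (using 1 − P(present | H) for each absent symptom):
  Hedik disorder: 0.275 × (1 − 0.61) × 0.80 = 0.0858
  Quiolitis: 0.218 × (1 − 0.73) × 0.06 = 0.0035316
Odds(Hedik disorder : Quiolitis) = 0.0858 / 0.0035316 ≈ 24.3.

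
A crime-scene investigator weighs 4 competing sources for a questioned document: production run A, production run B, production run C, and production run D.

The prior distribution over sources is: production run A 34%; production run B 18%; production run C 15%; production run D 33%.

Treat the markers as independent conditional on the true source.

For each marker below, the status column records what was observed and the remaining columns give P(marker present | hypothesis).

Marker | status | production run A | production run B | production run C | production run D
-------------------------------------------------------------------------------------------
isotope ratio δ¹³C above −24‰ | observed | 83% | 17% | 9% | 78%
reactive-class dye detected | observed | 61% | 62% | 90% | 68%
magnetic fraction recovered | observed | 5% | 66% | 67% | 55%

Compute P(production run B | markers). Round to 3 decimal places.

For each hypothesis, the unnormalized posterior weight is prior × product of the marker likelihoods:
  production run A: 0.34 × 0.83 × 0.61 × 0.05 = 0.0086071
  production run B: 0.18 × 0.17 × 0.62 × 0.66 = 0.012522
  production run C: 0.15 × 0.09 × 0.90 × 0.67 = 0.0081405
  production run D: 0.33 × 0.78 × 0.68 × 0.55 = 0.096268
Marginal likelihood of the evidence = 0.12554.
P(production run B | evidence) = 0.012522 / 0.12554 ≈ 0.100.

0.100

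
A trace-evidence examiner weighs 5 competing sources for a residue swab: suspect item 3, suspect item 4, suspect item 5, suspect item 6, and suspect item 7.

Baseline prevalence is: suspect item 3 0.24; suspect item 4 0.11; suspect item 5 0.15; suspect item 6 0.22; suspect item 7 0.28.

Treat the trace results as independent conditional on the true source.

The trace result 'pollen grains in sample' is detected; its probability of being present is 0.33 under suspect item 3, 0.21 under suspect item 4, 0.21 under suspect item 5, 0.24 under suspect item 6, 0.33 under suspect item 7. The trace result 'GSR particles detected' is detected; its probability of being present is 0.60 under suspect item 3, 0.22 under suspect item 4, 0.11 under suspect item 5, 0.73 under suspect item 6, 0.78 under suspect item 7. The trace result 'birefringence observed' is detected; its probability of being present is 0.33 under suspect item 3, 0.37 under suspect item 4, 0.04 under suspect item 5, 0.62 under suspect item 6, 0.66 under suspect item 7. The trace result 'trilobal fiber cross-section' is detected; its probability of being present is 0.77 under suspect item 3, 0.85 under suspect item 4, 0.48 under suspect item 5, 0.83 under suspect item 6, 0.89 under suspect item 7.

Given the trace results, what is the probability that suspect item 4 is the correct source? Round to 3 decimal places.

For each hypothesis, the unnormalized posterior weight is prior × product of the trace result likelihoods:
  suspect item 3: 0.24 × 0.33 × 0.60 × 0.33 × 0.77 = 0.012075
  suspect item 4: 0.11 × 0.21 × 0.22 × 0.37 × 0.85 = 0.0015983
  suspect item 5: 0.15 × 0.21 × 0.11 × 0.04 × 0.48 = 6.6528e-05
  suspect item 6: 0.22 × 0.24 × 0.73 × 0.62 × 0.83 = 0.019835
  suspect item 7: 0.28 × 0.33 × 0.78 × 0.66 × 0.89 = 0.042335
Marginal likelihood of the evidence = 0.075909.
P(suspect item 4 | evidence) = 0.0015983 / 0.075909 ≈ 0.021.

0.021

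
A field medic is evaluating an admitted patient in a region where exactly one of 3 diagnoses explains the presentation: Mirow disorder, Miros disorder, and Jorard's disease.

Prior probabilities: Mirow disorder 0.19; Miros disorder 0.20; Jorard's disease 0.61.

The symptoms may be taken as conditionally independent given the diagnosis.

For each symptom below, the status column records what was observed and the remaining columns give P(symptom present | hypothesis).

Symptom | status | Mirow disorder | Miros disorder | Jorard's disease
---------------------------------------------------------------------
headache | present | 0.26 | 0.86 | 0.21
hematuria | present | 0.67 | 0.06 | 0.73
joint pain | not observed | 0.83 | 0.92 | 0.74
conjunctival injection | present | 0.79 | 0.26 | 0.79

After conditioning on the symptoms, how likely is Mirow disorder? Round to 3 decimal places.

0.186

For each hypothesis, the unnormalized posterior weight is prior × product of the symptom likelihoods (using 1 − P(present | H) for each absent symptom):
  Mirow disorder: 0.19 × 0.26 × 0.67 × (1 − 0.83) × 0.79 = 0.0044451
  Miros disorder: 0.20 × 0.86 × 0.06 × (1 − 0.92) × 0.26 = 0.00021466
  Jorard's disease: 0.61 × 0.21 × 0.73 × (1 − 0.74) × 0.79 = 0.019208
Marginal likelihood of the evidence = 0.023867.
P(Mirow disorder | evidence) = 0.0044451 / 0.023867 ≈ 0.186.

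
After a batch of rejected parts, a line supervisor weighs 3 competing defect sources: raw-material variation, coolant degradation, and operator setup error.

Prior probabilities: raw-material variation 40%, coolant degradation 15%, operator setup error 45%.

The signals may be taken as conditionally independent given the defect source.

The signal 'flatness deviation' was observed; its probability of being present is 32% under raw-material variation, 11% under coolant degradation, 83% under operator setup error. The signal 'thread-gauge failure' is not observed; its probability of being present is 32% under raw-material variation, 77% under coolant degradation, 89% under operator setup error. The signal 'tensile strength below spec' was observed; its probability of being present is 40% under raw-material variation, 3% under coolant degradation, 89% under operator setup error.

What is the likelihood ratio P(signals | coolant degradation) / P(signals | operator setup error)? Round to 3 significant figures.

Take the product of per-signal likelihoods under each hypothesis (using 1 − P(present | H) for each absent signal), then divide.
  coolant degradation: 0.11 × (1 − 0.77) × 0.03 = 0.000759
  operator setup error: 0.83 × (1 − 0.89) × 0.89 = 0.081257
Bayes factor = 0.000759 / 0.081257 ≈ 0.00934

0.00934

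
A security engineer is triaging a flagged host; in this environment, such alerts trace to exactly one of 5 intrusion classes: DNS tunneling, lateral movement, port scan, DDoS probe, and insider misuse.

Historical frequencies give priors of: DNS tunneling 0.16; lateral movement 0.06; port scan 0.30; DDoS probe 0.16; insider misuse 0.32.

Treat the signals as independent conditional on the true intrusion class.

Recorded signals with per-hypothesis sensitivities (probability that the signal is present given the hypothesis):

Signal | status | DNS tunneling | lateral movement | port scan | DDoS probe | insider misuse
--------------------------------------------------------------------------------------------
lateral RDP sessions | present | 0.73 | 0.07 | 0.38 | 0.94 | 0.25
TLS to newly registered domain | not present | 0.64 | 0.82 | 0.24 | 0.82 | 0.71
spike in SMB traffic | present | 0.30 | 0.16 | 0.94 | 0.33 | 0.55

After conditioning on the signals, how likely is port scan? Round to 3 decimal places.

0.703

For each hypothesis, the unnormalized posterior weight is prior × product of the signal likelihoods (using 1 − P(present | H) for each absent signal):
  DNS tunneling: 0.16 × 0.73 × (1 − 0.64) × 0.30 = 0.012614
  lateral movement: 0.06 × 0.07 × (1 − 0.82) × 0.16 = 0.00012096
  port scan: 0.30 × 0.38 × (1 − 0.24) × 0.94 = 0.081442
  DDoS probe: 0.16 × 0.94 × (1 − 0.82) × 0.33 = 0.0089338
  insider misuse: 0.32 × 0.25 × (1 − 0.71) × 0.55 = 0.01276
Normalizing constant Z = 0.012614 + 0.00012096 + 0.081442 + 0.0089338 + 0.01276 = 0.11587.
P(port scan | evidence) = 0.081442 / 0.11587 ≈ 0.703.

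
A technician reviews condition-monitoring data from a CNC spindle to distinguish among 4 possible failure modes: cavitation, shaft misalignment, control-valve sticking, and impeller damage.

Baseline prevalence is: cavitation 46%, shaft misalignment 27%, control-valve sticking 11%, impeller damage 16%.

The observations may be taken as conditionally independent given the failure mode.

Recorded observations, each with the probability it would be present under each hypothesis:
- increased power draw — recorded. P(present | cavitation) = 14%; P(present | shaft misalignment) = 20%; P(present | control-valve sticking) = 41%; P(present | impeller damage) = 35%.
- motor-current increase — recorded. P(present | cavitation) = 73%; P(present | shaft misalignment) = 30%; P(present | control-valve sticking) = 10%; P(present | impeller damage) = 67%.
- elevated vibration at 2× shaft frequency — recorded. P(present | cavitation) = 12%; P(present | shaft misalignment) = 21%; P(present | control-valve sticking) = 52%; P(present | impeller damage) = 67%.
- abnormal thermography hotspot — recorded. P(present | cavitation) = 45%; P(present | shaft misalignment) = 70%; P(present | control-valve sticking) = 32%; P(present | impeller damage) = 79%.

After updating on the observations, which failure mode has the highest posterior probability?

By Bayes' rule with conditional independence, the unnormalized weight for each hypothesis is prior × ∏ likelihoods:
  cavitation: 0.46 × 0.14 × 0.73 × 0.12 × 0.45 = 0.0025386
  shaft misalignment: 0.27 × 0.20 × 0.30 × 0.21 × 0.70 = 0.0023814
  control-valve sticking: 0.11 × 0.41 × 0.10 × 0.52 × 0.32 = 0.00075046
  impeller damage: 0.16 × 0.35 × 0.67 × 0.67 × 0.79 = 0.019859
The unnormalized weights sum to 0.02553.
P(cavitation | evidence) ≈ 0.0025386 / 0.02553 ≈ 0.099
P(shaft misalignment | evidence) ≈ 0.0023814 / 0.02553 ≈ 0.093
P(control-valve sticking | evidence) ≈ 0.00075046 / 0.02553 ≈ 0.029
P(impeller damage | evidence) ≈ 0.019859 / 0.02553 ≈ 0.778
The largest is 0.778, so impeller damage is most probable.

impeller damage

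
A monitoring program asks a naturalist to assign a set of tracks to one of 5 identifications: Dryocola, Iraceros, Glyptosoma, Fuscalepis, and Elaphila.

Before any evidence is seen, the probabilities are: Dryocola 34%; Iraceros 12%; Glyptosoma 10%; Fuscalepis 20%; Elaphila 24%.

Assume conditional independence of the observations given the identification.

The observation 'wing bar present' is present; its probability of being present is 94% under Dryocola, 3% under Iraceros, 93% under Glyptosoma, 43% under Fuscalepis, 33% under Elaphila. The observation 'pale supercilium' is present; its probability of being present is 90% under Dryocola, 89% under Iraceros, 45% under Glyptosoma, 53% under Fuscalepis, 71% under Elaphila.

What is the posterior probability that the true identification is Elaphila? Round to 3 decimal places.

For each hypothesis, the unnormalized posterior weight is prior × product of the observation likelihoods:
  Dryocola: 0.34 × 0.94 × 0.90 = 0.28764
  Iraceros: 0.12 × 0.03 × 0.89 = 0.003204
  Glyptosoma: 0.10 × 0.93 × 0.45 = 0.04185
  Fuscalepis: 0.20 × 0.43 × 0.53 = 0.04558
  Elaphila: 0.24 × 0.33 × 0.71 = 0.056232
Normalizing constant Z = 0.28764 + 0.003204 + 0.04185 + 0.04558 + 0.056232 = 0.43451.
P(Elaphila | evidence) = 0.056232 / 0.43451 ≈ 0.129.

0.129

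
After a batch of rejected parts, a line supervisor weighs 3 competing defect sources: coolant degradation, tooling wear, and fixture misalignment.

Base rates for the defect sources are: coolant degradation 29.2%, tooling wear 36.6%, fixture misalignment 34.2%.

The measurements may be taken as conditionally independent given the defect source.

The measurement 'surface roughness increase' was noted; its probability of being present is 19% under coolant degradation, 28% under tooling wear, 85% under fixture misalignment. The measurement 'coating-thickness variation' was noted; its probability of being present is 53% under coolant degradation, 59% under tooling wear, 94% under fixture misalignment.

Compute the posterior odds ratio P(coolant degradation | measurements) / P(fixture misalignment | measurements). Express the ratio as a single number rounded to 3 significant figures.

The normalizing constant cancels in an odds ratio, so compute prior × likelihood for the two hypotheses only:
  coolant degradation: 0.292 × 0.19 × 0.53 = 0.029404
  fixture misalignment: 0.342 × 0.85 × 0.94 = 0.27326
Odds(coolant degradation : fixture misalignment) = 0.029404 / 0.27326 ≈ 0.108.

0.108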